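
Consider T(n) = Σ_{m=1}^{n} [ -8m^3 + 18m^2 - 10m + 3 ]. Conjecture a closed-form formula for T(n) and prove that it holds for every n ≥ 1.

T(n) = -n(2n^3 - 2n^2 - 2n - 1)

We claim T(n) = -n(2n^3 - 2n^2 - 2n - 1) for all n ≥ 1.
For the base case n = 1: T(1) = 3, and the closed form gives 3. They agree.
Suppose the result is true for n = m, so T(m) = m(-2m^3 + 2m^2 + 2m + 1).
Then T(m+1) = T(m) + (-8m^3 - 6m^2 + 2m + 3) = (m(-2m^3 + 2m^2 + 2m + 1)) + (-8m^3 - 6m^2 + 2m + 3).
Simplifying, T(m+1) = -(m + 1)(2m^3 + 4m^2 - 3) = -(m+1)(2(m+1)^3 - 2(m+1)^2 - 2(m+1) - 1),
which is the closed form with n = m+1.
This completes the induction.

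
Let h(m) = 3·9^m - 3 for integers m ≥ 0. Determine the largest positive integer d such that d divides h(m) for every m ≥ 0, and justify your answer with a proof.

d = 24

Computing the first values: h(0) = 0 and h(1) = 24; gcd(0, 24) = 24, so d ≤ 24.
We prove 24 | 3·9^m - 3 for all m ≥ 0 by induction on m.
Base case (m = 0): h(0) = 0 = 24·(0), so 24 | h(0).
Suppose the result is true for m = p, i.e. 24 | h(p). Then
h(p+1) = 3·9^(p+1) - 3 = 9·(3·9^p - 3) + 24 = 9·h(p) + 24. The first term is divisible by 24 by the inductive hypothesis, and 24 is divisible by 24. Hence 24 | h(p+1).
This completes the induction.
Therefore the largest such d is 24.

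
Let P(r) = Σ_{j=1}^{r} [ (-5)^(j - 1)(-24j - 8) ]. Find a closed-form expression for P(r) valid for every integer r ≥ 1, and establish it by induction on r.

We claim P(r) = 2(-5)^r(2r + 1) - 2 for all r ≥ 1.
For the base case r = 1: P(1) = -32, and the closed form gives -32. They agree.
Suppose the result is true for r = j, so P(j) = 2(-5)^j(2j + 1) - 2.
Then P(j+1) = P(j) + ((-5)^j(-24j - 32)) = (2(-5)^j(2j + 1) - 2) + ((-5)^j(-24j - 32)).
Simplifying, P(j+1) = -20(-5)^j·j - 30(-5)^j - 2 = 2(-5)^(j+1)(2(j+1) + 1) - 2,
which is the closed form with r = j+1.
Hence, by induction on r, the claim holds for every r ≥ 1.

P(r) = 2(-5)^r(2r + 1) - 2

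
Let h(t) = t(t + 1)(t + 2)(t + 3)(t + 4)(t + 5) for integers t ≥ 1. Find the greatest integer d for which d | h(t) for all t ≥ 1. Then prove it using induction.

d = 720

Computing the first values: h(1) = 720 and h(2) = 5040; gcd(720, 5040) = 720, so d ≤ 720.
We prove 720 | t(t + 1)(t + 2)(t + 3)(t + 4)(t + 5) for all t ≥ 1 by induction on t.
For the base case t = 1: h(1) = 720 = 720·(1), so 720 | h(1).
Suppose the result is true for t = p, i.e. 720 | h(p). Then
h(p+1) − h(p) = (p+1)·(p+2)·(p+3)·(p+4)·(p+5)·(p+6) − p·(p+1)·(p+2)·(p+3)·(p+4)·(p+5) = (p+1)·(p+2)·(p+3)·(p+4)·(p+5)·[(p+6) − p] = 6·(p+1)·(p+2)·(p+3)·(p+4)·(p+5). The product of 5 consecutive integers is divisible by (5)! = 120, so h(p+1) − h(p) is divisible by 6·120 = 720. By the inductive hypothesis 720 | h(p), hence 720 | h(p+1).
By the principle of mathematical induction, the result holds for all t ≥ 1.
Therefore the largest such d is 720.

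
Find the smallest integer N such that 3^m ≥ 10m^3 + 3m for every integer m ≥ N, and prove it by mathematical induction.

At m = 7: 2187 < 3451, so the inequality fails and N ≥ 8. We prove 3^m ≥ 10m^3 + 3m for all m ≥ 8.
For the base case m = 8: 3^m = 6561 and 10m^3 + 3m = 5144, so 6561 ≥ 5144.
For the inductive step, assume it holds for an arbitrary i ≥ 8, so 3^i ≥ 10i^3 + 3i.
Then 3^(i + 1) = 3·(3^i) ≥ 3·(10i^3 + 3i).
Also, for i ≥ 8 we have 3·(10i^3 + 3i) ≥ 10(i+1)^3 + 3(i+1), since 3·(10i^3 + 3i) − (10(i+1)^3 + 3(i+1)) = 20i^3 - 30i^2 - 24i - 13, which is nonnegative for all i ≥ 8.
Combining, 3^(i + 1) ≥ 10(i+1)^3 + 3(i+1).
This completes the induction.
Hence the smallest such N is 8.

N = 8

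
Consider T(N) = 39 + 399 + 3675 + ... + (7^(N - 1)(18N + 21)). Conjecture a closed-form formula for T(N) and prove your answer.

We claim T(N) = 3·7^N(N + 1) - 3 for all N ≥ 1.
Base step (N = 1): T(1) = 39, and the closed form gives 39. They agree.
Inductive step: suppose the statement holds for some j ≥ 1, so T(j) = 3·7^j(j + 1) - 3.
Then T(j+1) = T(j) + (7^j(18j + 39)) = (3·7^j(j + 1) - 3) + (7^j(18j + 39)).
Simplifying, T(j+1) = 21·7^j·j + 42·7^j - 3 = 3·7^(j+1)((j+1) + 1) - 3,
which is the closed form with N = j+1.
By the principle of mathematical induction, the result holds for all N ≥ 1.

T(N) = 3·7^N(N + 1) - 3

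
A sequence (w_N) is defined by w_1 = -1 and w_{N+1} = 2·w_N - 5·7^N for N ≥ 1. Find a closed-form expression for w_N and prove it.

w_N = 3·2^N - 7^N

Computing the first terms: w_1 = -1, w_2 = -37, w_3 = -319. This suggests w_N = 3·2^N - 7^N.
When N = 1: the formula gives -1 = -1 = w_1.
Inductive step: suppose the statement holds for some i ≥ 1, so w_i = 3·2^i - 7^i.
Then w_{i+1} = 2·w_i - 5·7^i = 2·(3·2^i - 7^i) - 5·7^i = 3·2^(i + 1) - 7^(i + 1),
which is the claimed formula at N = i+1.
By the principle of mathematical induction, the result holds for all N ≥ 1.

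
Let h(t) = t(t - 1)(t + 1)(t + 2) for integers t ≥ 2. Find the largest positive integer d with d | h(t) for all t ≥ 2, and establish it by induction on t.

Computing the first values: h(2) = 24 and h(3) = 120; gcd(24, 120) = 24, so d ≤ 24.
We prove 24 | t(t - 1)(t + 1)(t + 2) for all t ≥ 2 by induction on t.
Base case (t = 2): h(2) = 24 = 24·(1), so 24 | h(2).
Inductive step: suppose the statement holds for some p ≥ 2, i.e. 24 | h(p). Then
h(p+1) − h(p) = p·(p+1)·(p+2)·(p+3) − (p-1)·p·(p+1)·(p+2) = p·(p+1)·(p+2)·[(p+3) − (p-1)] = 4·p·(p+1)·(p+2). The product of 3 consecutive integers is divisible by (3)! = 6, so h(p+1) − h(p) is divisible by 4·6 = 24. By the inductive hypothesis 24 | h(p), hence 24 | h(p+1).
By induction, the statement is established for all t ≥ 2.
Therefore the largest such d is 24.

d = 24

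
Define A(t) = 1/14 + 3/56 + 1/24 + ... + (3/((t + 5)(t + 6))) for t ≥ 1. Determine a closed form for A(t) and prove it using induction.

A(t) = t/(2(t + 6))

We claim A(t) = t/(2(t + 6)) for all t ≥ 1.
For the base case t = 1: A(1) = 1/14, and the closed form gives 1/14. They agree.
Inductive step: assume the claim holds for t = p, so A(p) = p/(2(p + 6)).
Then A(p+1) = A(p) + (3/((p + 6)(p + 7))) = (p/(2(p + 6))) + (3/((p + 6)(p + 7))).
Simplifying, A(p+1) = (p + 1)/(2(p + 7)) = (p+1)/(2((p+1) + 6)),
which is the closed form with t = p+1.
Hence, by induction on t, the claim holds for every t ≥ 1.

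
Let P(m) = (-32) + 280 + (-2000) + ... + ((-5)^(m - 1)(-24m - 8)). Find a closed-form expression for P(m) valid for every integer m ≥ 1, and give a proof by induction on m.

We claim P(m) = 2(-5)^m(2m + 1) - 2 for all m ≥ 1.
When m = 1: P(1) = -32, and the closed form gives -32. They agree.
Inductive step: suppose the statement holds for some p ≥ 1, so P(p) = 2(-5)^p(2p + 1) - 2.
Then P(p+1) = P(p) + ((-5)^p(-24p - 32)) = (2(-5)^p(2p + 1) - 2) + ((-5)^p(-24p - 32)).
Simplifying, P(p+1) = -20(-5)^p·p - 30(-5)^p - 2 = 2(-5)^(p+1)(2(p+1) + 1) - 2,
which is the closed form with m = p+1.
Hence, by induction on m, the claim holds for every m ≥ 1.

P(m) = 2(-5)^m(2m + 1) - 2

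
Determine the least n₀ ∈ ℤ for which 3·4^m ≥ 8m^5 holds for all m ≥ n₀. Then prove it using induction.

n₀ = 9

At m = 8: 196608 < 262144, so the inequality fails and n₀ ≥ 9. We prove 3·4^m ≥ 8m^5 for all m ≥ 9.
Base step (m = 9): 3·4^m = 786432 and 8m^5 = 472392, so 786432 ≥ 472392.
For the inductive step, assume it holds for an arbitrary r ≥ 9, so 3·4^r ≥ 8r^5.
Then 3·4^(r + 1) = 4·(3·4^r) ≥ 4·(8r^5).
Also, for r ≥ 9 we have 4·(8r^5) ≥ 8(r+1)^5, since 4 ≥ (1 + 1/r)^5 for all r ≥ 9.
Combining, 3·4^(r + 1) ≥ 8(r+1)^5.
By induction, the statement is established for all m ≥ 9.
Hence the smallest such n₀ is 9.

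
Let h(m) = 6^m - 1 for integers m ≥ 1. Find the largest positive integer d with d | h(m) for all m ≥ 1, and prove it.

d = 5

Computing the first values: h(1) = 5 and h(2) = 35; gcd(5, 35) = 5, so d ≤ 5.
We prove 5 | 6^m - 1 for all m ≥ 1 by induction on m.
For the base case m = 1: h(1) = 5 = 5·(1), so 5 | h(1).
For the inductive step, assume it holds for an arbitrary r ≥ 1, i.e. 5 | h(r). Then
6^{r+1} − 1^{r+1} = 6·6^r − 1·1^r = 6·(6^r − 1^r) + (5)·1^r. The first term is divisible by 5 by the inductive hypothesis, and the second term (5)·1^r is divisible by 5 since 5 | 5. Hence 5 | h(r+1).
By the principle of mathematical induction, the result holds for all m ≥ 1.
Therefore the largest such d is 5.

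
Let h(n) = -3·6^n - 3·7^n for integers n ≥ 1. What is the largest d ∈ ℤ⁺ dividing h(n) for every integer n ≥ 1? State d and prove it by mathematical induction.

d = 3

Computing the first values: h(1) = -39 and h(2) = -255; gcd(-39, -255) = 3, so d ≤ 3.
We prove 3 | -3·6^n - 3·7^n for all n ≥ 1 by induction on n.
Base step (n = 1): h(1) = -39 = 3·(-13), so 3 | h(1).
Inductive step: assume the claim holds for n = k, i.e. 3 | h(k). Then
h(k+1) − 7·h(k) = (-3·6^(k+1) - 3·7^(k+1)) − 7·(-3·6^k - 3·7^k) = (-3)·6^k·(6 − 7) = (3)·6^k. Since 3 | h(k) by the inductive hypothesis, 3 | 7·h(k); and 3 | 3 since 3 = 3·1. Therefore 3 | h(k+1).
By the principle of mathematical induction, the result holds for all n ≥ 1.
Therefore the largest such d is 3.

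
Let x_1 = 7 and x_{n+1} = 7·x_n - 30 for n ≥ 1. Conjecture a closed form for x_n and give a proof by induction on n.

Computing the first terms: x_1 = 7, x_2 = 19, x_3 = 103. This suggests x_n = 2·7^(n - 1) + 5.
For the base case n = 1: the formula gives 7 = 7 = x_1.
Suppose the result is true for n = p, so x_p = 2·7^(p - 1) + 5.
Then x_{p+1} = 7·x_p - 30 = 7·(2·7^(p - 1) + 5) - 30 = 2·7^p + 5 = 2·7^((p+1) - 1) + 5,
which is the claimed formula at n = p+1.
By the principle of mathematical induction, the result holds for all n ≥ 1.

x_n = 2·7^(n - 1) + 5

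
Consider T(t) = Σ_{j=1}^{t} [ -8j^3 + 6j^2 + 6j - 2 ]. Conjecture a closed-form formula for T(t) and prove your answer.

We claim T(t) = -2t(t^3 + t^2 - 2t - 1) for all t ≥ 1.
When t = 1: T(1) = 2, and the closed form gives 2. They agree.
For the inductive step, assume it holds for an arbitrary j ≥ 1, so T(j) = 2j(-j^3 - j^2 + 2j + 1).
Then T(j+1) = T(j) + (-8j^3 - 18j^2 - 6j + 2) = (2j(-j^3 - j^2 + 2j + 1)) + (-8j^3 - 18j^2 - 6j + 2).
Simplifying, T(j+1) = -2(j + 1)(j^3 + 4j^2 + 3j - 1) = -2(j+1)((j+1)^3 + (j+1)^2 - 2(j+1) - 1),
which is the closed form with t = j+1.
By induction, the statement is established for all t ≥ 1.

T(t) = -2t(t^3 + t^2 - 2t - 1)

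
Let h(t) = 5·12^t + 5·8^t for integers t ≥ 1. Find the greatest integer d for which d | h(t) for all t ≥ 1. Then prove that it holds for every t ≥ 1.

Computing the first values: h(1) = 100 and h(2) = 1040; gcd(100, 1040) = 20, so d ≤ 20.
We prove 20 | 5·12^t + 5·8^t for all t ≥ 1 by induction on t.
When t = 1: h(1) = 100 = 20·(5), so 20 | h(1).
Suppose the result is true for t = m, i.e. 20 | h(m). Then
h(m+1) − 12·h(m) = (5·12^(m+1) + 5·8^(m+1)) − 12·(5·12^m + 5·8^m) = (5)·8^m·(8 − 12) = (-20)·8^m. Since 20 | h(m) by the inductive hypothesis, 20 | 12·h(m); and 20 | -20 since -20 = 20·-1. Therefore 20 | h(m+1).
This completes the induction.
Therefore the largest such d is 20.

d = 20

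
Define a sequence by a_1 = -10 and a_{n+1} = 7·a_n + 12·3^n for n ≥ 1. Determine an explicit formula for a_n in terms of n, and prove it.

Computing the first terms: a_1 = -10, a_2 = -34, a_3 = -130. This suggests a_n = -3^(n + 1) - 7^(n - 1).
When n = 1: the formula gives -10 = -10 = a_1.
Inductive step: assume the claim holds for n = r, so a_r = -3^(r + 1) - 7^(r - 1).
Then a_{r+1} = 7·a_r + 12·3^r = 7·(-3^(r + 1) - 7^(r - 1)) + 12·3^r = -3^(r + 2) - 7^r = -3^((r+1) + 1) - 7^((r+1) - 1),
which is the claimed formula at n = r+1.
By induction, the statement is established for all n ≥ 1.

a_n = -3^(n + 1) - 7^(n - 1)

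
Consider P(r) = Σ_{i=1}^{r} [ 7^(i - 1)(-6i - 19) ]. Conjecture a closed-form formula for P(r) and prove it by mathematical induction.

We claim P(r) = -7^r(r + 3) + 3 for all r ≥ 1.
For the base case r = 1: P(1) = -25, and the closed form gives -25. They agree.
Suppose the result is true for r = i, so P(i) = -7^i(i + 3) + 3.
Then P(i+1) = P(i) + (7^i(-6i - 25)) = (-7^i(i + 3) + 3) + (7^i(-6i - 25)).
Simplifying, P(i+1) = -7·7^i·i - 28·7^i + 3 = -7^(i+1)((i+1) + 3) + 3,
which is the closed form with r = i+1.
By the principle of mathematical induction, the result holds for all r ≥ 1.

P(r) = -7^r(r + 3) + 3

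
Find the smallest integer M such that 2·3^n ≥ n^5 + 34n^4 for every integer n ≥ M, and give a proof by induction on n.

At n = 11: 354294 < 658845, so the inequality fails and M ≥ 12. We prove 2·3^n ≥ n^5 + 34n^4 for all n ≥ 12.
Base step (n = 12): 2·3^n = 1062882 and n^5 + 34n^4 = 953856, so 1062882 ≥ 953856.
Inductive step: suppose the statement holds for some m ≥ 12, so 2·3^m ≥ m^5 + 34m^4.
Then 2·3^(m + 1) = 3·(2·3^m) ≥ 3·(m^5 + 34m^4).
Also, for m ≥ 12 we have 3·(m^5 + 34m^4) ≥ (m+1)^5 + 34(m+1)^4, since 3·(m^5 + 34m^4) − ((m+1)^5 + 34(m+1)^4) = 2m^5 + 63m^4 - 146m^3 - 214m^2 - 141m - 35, which is nonnegative for all m ≥ 12.
Combining, 2·3^(m + 1) ≥ (m+1)^5 + 34(m+1)^4.
By induction, the statement is established for all n ≥ 12.
Hence the smallest such M is 12.

M = 12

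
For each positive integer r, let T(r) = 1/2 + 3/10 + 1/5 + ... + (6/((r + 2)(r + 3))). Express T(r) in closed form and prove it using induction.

We claim T(r) = 2r/(r + 3) for all r ≥ 1.
For the base case r = 1: T(1) = 1/2, and the closed form gives 1/2. They agree.
Inductive step: suppose the statement holds for some p ≥ 1, so T(p) = 2p/(p + 3).
Then T(p+1) = T(p) + (6/((p + 3)(p + 4))) = (2p/(p + 3)) + (6/((p + 3)(p + 4))).
Simplifying, T(p+1) = 2(p + 1)/(p + 4) = 2(p+1)/((p+1) + 3),
which is the closed form with r = p+1.
This completes the induction.

T(r) = 2r/(r + 3)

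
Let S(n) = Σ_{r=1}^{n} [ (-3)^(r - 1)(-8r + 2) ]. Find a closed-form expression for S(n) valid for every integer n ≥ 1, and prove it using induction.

S(n) = 2(-3)^n·n

We claim S(n) = 2(-3)^n·n for all n ≥ 1.
Base step (n = 1): S(1) = -6, and the closed form gives -6. They agree.
Inductive step: assume the claim holds for n = r, so S(r) = 2(-3)^r·r.
Then S(r+1) = S(r) + ((-3)^r(-8r - 6)) = (2(-3)^r·r) + ((-3)^r(-8r - 6)).
Simplifying, S(r+1) = (-3)^(r + 1)(2r + 2) = 2(-3)^(r+1)·(r+1),
which is the closed form with n = r+1.
This completes the induction.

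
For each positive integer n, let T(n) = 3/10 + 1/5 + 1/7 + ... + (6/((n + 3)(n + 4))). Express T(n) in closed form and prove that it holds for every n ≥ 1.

We claim T(n) = 3n/(2(n + 4)) for all n ≥ 1.
Base case (n = 1): T(1) = 3/10, and the closed form gives 3/10. They agree.
For the inductive step, assume it holds for an arbitrary j ≥ 1, so T(j) = 3j/(2(j + 4)).
Then T(j+1) = T(j) + (6/((j + 4)(j + 5))) = (3j/(2(j + 4))) + (6/((j + 4)(j + 5))).
Simplifying, T(j+1) = 3(j + 1)/(2(j + 5)) = 3(j+1)/(2((j+1) + 4)),
which is the closed form with n = j+1.
By induction, the statement is established for all n ≥ 1.

T(n) = 3n/(2(n + 4))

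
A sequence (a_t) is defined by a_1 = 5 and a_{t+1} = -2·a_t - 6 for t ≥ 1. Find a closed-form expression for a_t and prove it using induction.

Computing the first terms: a_1 = 5, a_2 = -16, a_3 = 26. This suggests a_t = 7(-2)^(t - 1) - 2.
For the base case t = 1: the formula gives 5 = 5 = a_1.
Inductive step: assume the claim holds for t = m, so a_m = 7(-2)^(m - 1) - 2.
Then a_{m+1} = -2·a_m - 6 = -2·(7(-2)^(m - 1) - 2) - 6 = 7(-2)^m - 2 = 7(-2)^((m+1) - 1) - 2,
which is the claimed formula at t = m+1.
By the principle of mathematical induction, the result holds for all t ≥ 1.

a_t = 7(-2)^(t - 1) - 2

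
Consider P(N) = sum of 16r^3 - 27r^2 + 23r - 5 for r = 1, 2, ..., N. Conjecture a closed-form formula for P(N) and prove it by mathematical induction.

We claim P(N) = N(4N^3 - N^2 + 2N + 2) for all N ≥ 1.
Base case (N = 1): P(1) = 7, and the closed form gives 7. They agree.
For the inductive step, assume it holds for an arbitrary r ≥ 1, so P(r) = r(4r^3 - r^2 + 2r + 2).
Then P(r+1) = P(r) + (16r^3 + 21r^2 + 17r + 7) = (r(4r^3 - r^2 + 2r + 2)) + (16r^3 + 21r^2 + 17r + 7).
Simplifying, P(r+1) = (r + 1)(4r^3 + 11r^2 + 12r + 7) = (r+1)(4(r+1)^3 - (r+1)^2 + 2(r+1) + 2),
which is the closed form with N = r+1.
Hence, by induction on N, the claim holds for every N ≥ 1.

P(N) = N(4N^3 - N^2 + 2N + 2)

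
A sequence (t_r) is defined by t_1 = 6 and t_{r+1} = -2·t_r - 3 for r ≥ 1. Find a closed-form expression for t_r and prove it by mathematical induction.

Computing the first terms: t_1 = 6, t_2 = -15, t_3 = 27. This suggests t_r = 7(-2)^(r - 1) - 1.
When r = 1: the formula gives 6 = 6 = t_1.
Suppose the result is true for r = p, so t_p = 7(-2)^(p - 1) - 1.
Then t_{p+1} = -2·t_p - 3 = -2·(7(-2)^(p - 1) - 1) - 3 = 7(-2)^p - 1 = 7(-2)^((p+1) - 1) - 1,
which is the claimed formula at r = p+1.
Hence, by induction on r, the claim holds for every r ≥ 1.

t_r = 7(-2)^(r - 1) - 1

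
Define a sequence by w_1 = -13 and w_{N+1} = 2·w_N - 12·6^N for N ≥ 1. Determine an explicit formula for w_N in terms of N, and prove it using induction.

Computing the first terms: w_1 = -13, w_2 = -98, w_3 = -628. This suggests w_N = 5·2^(N - 1) - 3·6^N.
Base step (N = 1): the formula gives -13 = -13 = w_1.
For the inductive step, assume it holds for an arbitrary r ≥ 1, so w_r = 5·2^(r - 1) - 3·6^r.
Then w_{r+1} = 2·w_r - 12·6^r = 2·(5·2^(r - 1) - 3·6^r) - 12·6^r = 5·2^r - 3·6^(r + 1) = 5·2^((r+1) - 1) - 3·6^(r+1),
which is the claimed formula at N = r+1.
By induction, the statement is established for all N ≥ 1.

w_N = 5·2^(N - 1) - 3·6^N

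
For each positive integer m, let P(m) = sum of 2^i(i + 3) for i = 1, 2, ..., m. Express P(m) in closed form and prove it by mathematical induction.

P(m) = 2·2^m(m + 2) - 4

We claim P(m) = 2·2^m(m + 2) - 4 for all m ≥ 1.
Base case (m = 1): P(1) = 8, and the closed form gives 8. They agree.
For the inductive step, assume it holds for an arbitrary i ≥ 1, so P(i) = 2·2^i(i + 2) - 4.
Then P(i+1) = P(i) + (2^(i + 1)(i + 4)) = (2·2^i(i + 2) - 4) + (2^(i + 1)(i + 4)).
Simplifying, P(i+1) = 4·2^i·i + 12·2^i - 4 = 2·2^(i+1)((i+1) + 2) - 4,
which is the closed form with m = i+1.
This completes the induction.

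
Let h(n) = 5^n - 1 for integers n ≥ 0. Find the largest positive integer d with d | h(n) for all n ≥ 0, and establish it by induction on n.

d = 4

Computing the first values: h(0) = 0 and h(1) = 4; gcd(0, 4) = 4, so d ≤ 4.
We prove 4 | 5^n - 1 for all n ≥ 0 by induction on n.
Base step (n = 0): h(0) = 0 = 4·(0), so 4 | h(0).
Suppose the result is true for n = p, i.e. 4 | h(p). Then
h(p+1) = 5^(p+1) - 1 = 5·(5^p - 1) + 4 = 5·h(p) + 4. The first term is divisible by 4 by the inductive hypothesis, and 4 is divisible by 4. Hence 4 | h(p+1).
This completes the induction.
Therefore the largest such d is 4.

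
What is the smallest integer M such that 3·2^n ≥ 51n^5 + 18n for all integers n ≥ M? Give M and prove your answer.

M = 29

At n = 28: 805306368 < 877729272, so the inequality fails and M ≥ 29. We prove 3·2^n ≥ 51n^5 + 18n for all n ≥ 29.
For the base case n = 29: 3·2^n = 1610612736 and 51n^5 + 18n = 1046069121, so 1610612736 ≥ 1046069121.
Suppose the result is true for n = j, so 3·2^j ≥ 51j^5 + 18j.
Then 3·2^(j + 1) = 2·(3·2^j) ≥ 2·(51j^5 + 18j).
Also, for j ≥ 29 we have 2·(51j^5 + 18j) ≥ 51(j+1)^5 + 18(j+1), since 2·(51j^5 + 18j) − (51(j+1)^5 + 18(j+1)) = 51j^5 - 255j^4 - 510j^3 - 510j^2 - 237j - 69, which is nonnegative for all j ≥ 29.
Combining, 3·2^(j + 1) ≥ 51(j+1)^5 + 18(j+1).
By the principle of mathematical induction, the result holds for all n ≥ 29.
Hence the smallest such M is 29.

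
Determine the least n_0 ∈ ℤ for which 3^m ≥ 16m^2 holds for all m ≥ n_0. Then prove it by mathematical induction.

n_0 = 6

At m = 5: 243 < 400, so the inequality fails and n_0 ≥ 6. We prove 3^m ≥ 16m^2 for all m ≥ 6.
When m = 6: 3^m = 729 and 16m^2 = 576, so 729 ≥ 576.
Suppose the result is true for m = p, so 3^p ≥ 16p^2.
Then 3^(p + 1) = 3·(3^p) ≥ 3·(16p^2).
Also, for p ≥ 6 we have 3·(16p^2) ≥ 16(p+1)^2, since 3 ≥ (1 + 1/p)^2 for all p ≥ 6.
Combining, 3^(p + 1) ≥ 16(p+1)^2.
This completes the induction.
Hence the smallest such n_0 is 6.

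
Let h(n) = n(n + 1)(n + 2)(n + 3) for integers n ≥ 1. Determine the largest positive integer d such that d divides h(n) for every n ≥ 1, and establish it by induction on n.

Computing the first values: h(1) = 24 and h(2) = 120; gcd(24, 120) = 24, so d ≤ 24.
We prove 24 | n(n + 1)(n + 2)(n + 3) for all n ≥ 1 by induction on n.
Base case (n = 1): h(1) = 24 = 24·(1), so 24 | h(1).
Suppose the result is true for n = r, i.e. 24 | h(r). Then
h(r+1) − h(r) = (r+1)·(r+2)·(r+3)·(r+4) − r·(r+1)·(r+2)·(r+3) = (r+1)·(r+2)·(r+3)·[(r+4) − r] = 4·(r+1)·(r+2)·(r+3). The product of 3 consecutive integers is divisible by (3)! = 6, so h(r+1) − h(r) is divisible by 4·6 = 24. By the inductive hypothesis 24 | h(r), hence 24 | h(r+1).
This completes the induction.
Therefore the largest such d is 24.

d = 24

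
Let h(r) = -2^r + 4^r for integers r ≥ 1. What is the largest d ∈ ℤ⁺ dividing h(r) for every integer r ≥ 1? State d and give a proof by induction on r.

d = 2

Computing the first values: h(1) = 2 and h(2) = 12; gcd(2, 12) = 2, so d ≤ 2.
We prove 2 | -2^r + 4^r for all r ≥ 1 by induction on r.
For the base case r = 1: h(1) = 2 = 2·(1), so 2 | h(1).
Suppose the result is true for r = k, i.e. 2 | h(k). Then
4^{k+1} − 2^{k+1} = 4·4^k − 2·2^k = 4·(4^k − 2^k) + (2)·2^k. The first term is divisible by 2 by the inductive hypothesis, and the second term (2)·2^k is divisible by 2 since 2 | 2. Hence 2 | h(k+1).
Hence, by induction on r, the claim holds for every r ≥ 1.
Therefore the largest such d is 2.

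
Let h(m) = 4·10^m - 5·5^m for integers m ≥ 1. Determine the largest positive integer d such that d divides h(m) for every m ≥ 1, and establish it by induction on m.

d = 5

Computing the first values: h(1) = 15 and h(2) = 275; gcd(15, 275) = 5, so d ≤ 5.
We prove 5 | 4·10^m - 5·5^m for all m ≥ 1 by induction on m.
When m = 1: h(1) = 15 = 5·(3), so 5 | h(1).
Inductive step: suppose the statement holds for some p ≥ 1, i.e. 5 | h(p). Then
h(p+1) − 10·h(p) = (4·10^(p+1) - 5·5^(p+1)) − 10·(4·10^p - 5·5^p) = (-5)·5^p·(5 − 10) = (25)·5^p. Since 5 | h(p) by the inductive hypothesis, 5 | 10·h(p); and 5 | 25 since 25 = 5·5. Therefore 5 | h(p+1).
This completes the induction.
Therefore the largest such d is 5.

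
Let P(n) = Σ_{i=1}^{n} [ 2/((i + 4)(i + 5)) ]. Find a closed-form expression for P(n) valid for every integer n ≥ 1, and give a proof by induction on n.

P(n) = 2n/(5(n + 5))

We claim P(n) = 2n/(5(n + 5)) for all n ≥ 1.
Base case (n = 1): P(1) = 1/15, and the closed form gives 1/15. They agree.
Inductive step: suppose the statement holds for some i ≥ 1, so P(i) = 2i/(5(i + 5)).
Then P(i+1) = P(i) + (2/((i + 5)(i + 6))) = (2i/(5(i + 5))) + (2/((i + 5)(i + 6))).
Simplifying, P(i+1) = 2(i + 1)/(5(i + 6)) = 2(i+1)/(5((i+1) + 5)),
which is the closed form with n = i+1.
This completes the induction.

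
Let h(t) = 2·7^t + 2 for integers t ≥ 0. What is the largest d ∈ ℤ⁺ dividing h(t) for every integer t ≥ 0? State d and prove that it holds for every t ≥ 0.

d = 4

Computing the first values: h(0) = 4 and h(1) = 16; gcd(4, 16) = 4, so d ≤ 4.
We prove 4 | 2·7^t + 2 for all t ≥ 0 by induction on t.
Base step (t = 0): h(0) = 4 = 4·(1), so 4 | h(0).
Inductive step: suppose the statement holds for some m ≥ 0, i.e. 4 | h(m). Then
h(m+1) = 2·7^(m+1) + 2 = 7·(2·7^m + 2) - 12 = 7·h(m) - 12. The first term is divisible by 4 by the inductive hypothesis, and -12 is divisible by 4. Hence 4 | h(m+1).
Hence, by induction on t, the claim holds for every t ≥ 0.
Therefore the largest such d is 4.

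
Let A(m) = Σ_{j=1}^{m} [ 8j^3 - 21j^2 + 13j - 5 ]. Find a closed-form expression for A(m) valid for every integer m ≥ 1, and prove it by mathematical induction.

A(m) = m(2m^3 - 3m^2 - 2m - 2)

We claim A(m) = m(2m^3 - 3m^2 - 2m - 2) for all m ≥ 1.
For the base case m = 1: A(1) = -5, and the closed form gives -5. They agree.
Inductive step: suppose the statement holds for some j ≥ 1, so A(j) = j(2j^3 - 3j^2 - 2j - 2).
Then A(j+1) = A(j) + (8j^3 + 3j^2 - 5j - 5) = (j(2j^3 - 3j^2 - 2j - 2)) + (8j^3 + 3j^2 - 5j - 5).
Simplifying, A(j+1) = (j + 1)(2j^3 + 3j^2 - 2j - 5) = (j+1)(2(j+1)^3 - 3(j+1)^2 - 2(j+1) - 2),
which is the closed form with m = j+1.
By the principle of mathematical induction, the result holds for all m ≥ 1.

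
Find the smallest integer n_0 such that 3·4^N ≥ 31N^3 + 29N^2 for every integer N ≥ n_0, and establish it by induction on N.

n_0 = 6

At N = 5: 3072 < 4600, so the inequality fails and n_0 ≥ 6. We prove 3·4^N ≥ 31N^3 + 29N^2 for all N ≥ 6.
When N = 6: 3·4^N = 12288 and 31N^3 + 29N^2 = 7740, so 12288 ≥ 7740.
Inductive step: assume the claim holds for N = i, so 3·4^i ≥ 31i^3 + 29i^2.
Then 3·4^(i + 1) = 4·(3·4^i) ≥ 4·(31i^3 + 29i^2).
Also, for i ≥ 6 we have 4·(31i^3 + 29i^2) ≥ 31(i+1)^3 + 29(i+1)^2, since 4·(31i^3 + 29i^2) − (31(i+1)^3 + 29(i+1)^2) = 93i^3 - 6i^2 - 151i - 60, which is nonnegative for all i ≥ 6.
Combining, 3·4^(i + 1) ≥ 31(i+1)^3 + 29(i+1)^2.
This completes the induction.
Hence the smallest such n_0 is 6.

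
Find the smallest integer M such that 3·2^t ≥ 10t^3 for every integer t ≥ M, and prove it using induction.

At t = 12: 12288 < 17280, so the inequality fails and M ≥ 13. We prove 3·2^t ≥ 10t^3 for all t ≥ 13.
When t = 13: 3·2^t = 24576 and 10t^3 = 21970, so 24576 ≥ 21970.
Suppose the result is true for t = k, so 3·2^k ≥ 10k^3.
Then 3·2^(k + 1) = 2·(3·2^k) ≥ 2·(10k^3).
Also, for k ≥ 13 we have 2·(10k^3) ≥ 10(k+1)^3, since 2 ≥ (1 + 1/k)^3 for all k ≥ 13.
Combining, 3·2^(k + 1) ≥ 10(k+1)^3.
By the principle of mathematical induction, the result holds for all t ≥ 13.
Hence the smallest such M is 13.

M = 13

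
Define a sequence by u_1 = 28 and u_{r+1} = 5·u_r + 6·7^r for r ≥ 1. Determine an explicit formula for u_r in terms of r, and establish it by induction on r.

Computing the first terms: u_1 = 28, u_2 = 182, u_3 = 1204. This suggests u_r = 7·5^(r - 1) + 3·7^r.
Base step (r = 1): the formula gives 28 = 28 = u_1.
Inductive step: assume the claim holds for r = p, so u_p = 7·5^(p - 1) + 3·7^p.
Then u_{p+1} = 5·u_p + 6·7^p = 5·(7·5^(p - 1) + 3·7^p) + 6·7^p = 7·5^p + 3·7^(p + 1) = 7·5^((p+1) - 1) + 3·7^(p+1),
which is the claimed formula at r = p+1.
By induction, the statement is established for all r ≥ 1.

u_r = 7·5^(r - 1) + 3·7^r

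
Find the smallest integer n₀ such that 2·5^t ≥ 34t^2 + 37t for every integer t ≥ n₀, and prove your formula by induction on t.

n₀ = 4

At t = 3: 250 < 417, so the inequality fails and n₀ ≥ 4. We prove 2·5^t ≥ 34t^2 + 37t for all t ≥ 4.
For the base case t = 4: 2·5^t = 1250 and 34t^2 + 37t = 692, so 1250 ≥ 692.
For the inductive step, assume it holds for an arbitrary k ≥ 4, so 2·5^k ≥ 34k^2 + 37k.
Then 2·5^(k + 1) = 5·(2·5^k) ≥ 5·(34k^2 + 37k).
Also, for k ≥ 4 we have 5·(34k^2 + 37k) ≥ 34(k+1)^2 + 37(k+1), since 5·(34k^2 + 37k) − (34(k+1)^2 + 37(k+1)) = 136k^2 + 80k - 71, which is nonnegative for all k ≥ 4.
Combining, 2·5^(k + 1) ≥ 34(k+1)^2 + 37(k+1).
This completes the induction.
Hence the smallest such n₀ is 4.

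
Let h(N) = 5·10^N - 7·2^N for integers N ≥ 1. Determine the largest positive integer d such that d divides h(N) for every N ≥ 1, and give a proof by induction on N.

d = 4

Computing the first values: h(1) = 36 and h(2) = 472; gcd(36, 472) = 4, so d ≤ 4.
We prove 4 | 5·10^N - 7·2^N for all N ≥ 1 by induction on N.
For the base case N = 1: h(1) = 36 = 4·(9), so 4 | h(1).
For the inductive step, assume it holds for an arbitrary r ≥ 1, i.e. 4 | h(r). Then
h(r+1) − 10·h(r) = (5·10^(r+1) - 7·2^(r+1)) − 10·(5·10^r - 7·2^r) = (-7)·2^r·(2 − 10) = (56)·2^r. Since 4 | h(r) by the inductive hypothesis, 4 | 10·h(r); and 4 | 56 since 56 = 4·14. Therefore 4 | h(r+1).
Hence, by induction on N, the claim holds for every N ≥ 1.
Therefore the largest such d is 4.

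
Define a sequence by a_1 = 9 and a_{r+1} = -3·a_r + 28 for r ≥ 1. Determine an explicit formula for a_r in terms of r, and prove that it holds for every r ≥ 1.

a_r = 2(-3)^(r - 1) + 7

Computing the first terms: a_1 = 9, a_2 = 1, a_3 = 25. This suggests a_r = 2(-3)^(r - 1) + 7.
Base case (r = 1): the formula gives 9 = 9 = a_1.
Inductive step: assume the claim holds for r = p, so a_p = 2(-3)^(p - 1) + 7.
Then a_{p+1} = -3·a_p + 28 = -3·(2(-3)^(p - 1) + 7) + 28 = 2(-3)^p + 7 = 2(-3)^((p+1) - 1) + 7,
which is the claimed formula at r = p+1.
By induction, the statement is established for all r ≥ 1.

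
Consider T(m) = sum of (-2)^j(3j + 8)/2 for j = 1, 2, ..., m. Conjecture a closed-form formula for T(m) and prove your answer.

We claim T(m) = (-2)^m(m + 3) - 3 for all m ≥ 1.
When m = 1: T(1) = -11, and the closed form gives -11. They agree.
Inductive step: assume the claim holds for m = j, so T(j) = (-2)^j(j + 3) - 3.
Then T(j+1) = T(j) + ((-2)^j(-3j - 11)) = ((-2)^j(j + 3) - 3) + ((-2)^j(-3j - 11)).
Simplifying, T(j+1) = -2(-2)^j·j - 8(-2)^j - 3 = (-2)^(j+1)((j+1) + 3) - 3,
which is the closed form with m = j+1.
This completes the induction.

T(m) = (-2)^m(m + 3) - 3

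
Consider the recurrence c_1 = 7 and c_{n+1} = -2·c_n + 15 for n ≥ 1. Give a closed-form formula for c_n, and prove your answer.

c_n = -(-2)^n + 5

Computing the first terms: c_1 = 7, c_2 = 1, c_3 = 13. This suggests c_n = -(-2)^n + 5.
For the base case n = 1: the formula gives 7 = 7 = c_1.
Suppose the result is true for n = p, so c_p = -(-2)^p + 5.
Then c_{p+1} = -2·c_p + 15 = -2·(-(-2)^p + 5) + 15 = -(-2)^(p + 1) + 5,
which is the claimed formula at n = p+1.
By the principle of mathematical induction, the result holds for all n ≥ 1.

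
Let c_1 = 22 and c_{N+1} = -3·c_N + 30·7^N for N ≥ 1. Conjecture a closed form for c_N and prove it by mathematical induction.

Computing the first terms: c_1 = 22, c_2 = 144, c_3 = 1038. This suggests c_N = (-3)^(N - 1) + 3·7^N.
Base step (N = 1): the formula gives 22 = 22 = c_1.
Inductive step: suppose the statement holds for some r ≥ 1, so c_r = (-3)^(r - 1) + 3·7^r.
Then c_{r+1} = -3·c_r + 30·7^r = -3·((-3)^(r - 1) + 3·7^r) + 30·7^r = (-3)^r + 3·7^(r + 1) = (-3)^((r+1) - 1) + 3·7^(r+1),
which is the claimed formula at N = r+1.
This completes the induction.

c_N = (-3)^(N - 1) + 3·7^N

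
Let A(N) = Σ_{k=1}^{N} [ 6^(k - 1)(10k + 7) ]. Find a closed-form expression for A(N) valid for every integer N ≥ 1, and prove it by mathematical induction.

A(N) = 6^N(2N + 1) - 1

We claim A(N) = 6^N(2N + 1) - 1 for all N ≥ 1.
Base case (N = 1): A(1) = 17, and the closed form gives 17. They agree.
Inductive step: assume the claim holds for N = k, so A(k) = 6^k(2k + 1) - 1.
Then A(k+1) = A(k) + (6^k(10k + 17)) = (6^k(2k + 1) - 1) + (6^k(10k + 17)).
Simplifying, A(k+1) = 12·6^k·k + 18·6^k - 1 = 6^(k+1)(2(k+1) + 1) - 1,
which is the closed form with N = k+1.
This completes the induction.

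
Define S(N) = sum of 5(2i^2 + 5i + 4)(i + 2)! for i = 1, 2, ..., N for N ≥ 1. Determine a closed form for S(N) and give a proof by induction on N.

We claim S(N) = (10N + 5)(N + 3)! - 30 for all N ≥ 1.
Base step (N = 1): S(1) = 330, and the closed form gives 330. They agree.
Inductive step: assume the claim holds for N = i, so S(i) = (10i + 5)(i + 3)! - 30.
Then S(i+1) = S(i) + (5(2i^2 + 9i + 11)(i + 3)!) = ((10i + 5)(i + 3)! - 30) + (5(2i^2 + 9i + 11)(i + 3)!).
Simplifying, S(i+1) = (10(i+1) + 5)((i+1) + 3)! - 30,
which is the closed form with N = i+1.
This completes the induction.

S(N) = (10N + 5)(N + 3)! - 30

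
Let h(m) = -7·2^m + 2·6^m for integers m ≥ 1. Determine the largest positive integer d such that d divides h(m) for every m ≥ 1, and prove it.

d = 2

Computing the first values: h(1) = -2 and h(2) = 44; gcd(-2, 44) = 2, so d ≤ 2.
We prove 2 | -7·2^m + 2·6^m for all m ≥ 1 by induction on m.
Base step (m = 1): h(1) = -2 = 2·(-1), so 2 | h(1).
Inductive step: suppose the statement holds for some r ≥ 1, i.e. 2 | h(r). Then
h(r+1) − 6·h(r) = (-7·2^(r+1) + 2·6^(r+1)) − 6·(-7·2^r + 2·6^r) = (-7)·2^r·(2 − 6) = (28)·2^r. Since 2 | h(r) by the inductive hypothesis, 2 | 6·h(r); and 2 | 28 since 28 = 2·14. Therefore 2 | h(r+1).
By induction, the statement is established for all m ≥ 1.
Therefore the largest such d is 2.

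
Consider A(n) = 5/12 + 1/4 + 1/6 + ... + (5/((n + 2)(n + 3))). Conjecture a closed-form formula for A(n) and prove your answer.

We claim A(n) = 5n/(3(n + 3)) for all n ≥ 1.
Base step (n = 1): A(1) = 5/12, and the closed form gives 5/12. They agree.
For the inductive step, assume it holds for an arbitrary p ≥ 1, so A(p) = 5p/(3(p + 3)).
Then A(p+1) = A(p) + (5/((p + 3)(p + 4))) = (5p/(3(p + 3))) + (5/((p + 3)(p + 4))).
Simplifying, A(p+1) = 5(p + 1)/(3(p + 4)) = 5(p+1)/(3((p+1) + 3)),
which is the closed form with n = p+1.
Hence, by induction on n, the claim holds for every n ≥ 1.

A(n) = 5n/(3(n + 3))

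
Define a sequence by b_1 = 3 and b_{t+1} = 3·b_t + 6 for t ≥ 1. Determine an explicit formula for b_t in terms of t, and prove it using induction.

Computing the first terms: b_1 = 3, b_2 = 15, b_3 = 51. This suggests b_t = 2·3^t - 3.
Base case (t = 1): the formula gives 3 = 3 = b_1.
Inductive step: suppose the statement holds for some m ≥ 1, so b_m = 2·3^m - 3.
Then b_{m+1} = 3·b_m + 6 = 3·(2·3^m - 3) + 6 = 2·3^(m + 1) - 3,
which is the claimed formula at t = m+1.
By induction, the statement is established for all t ≥ 1.

b_t = 2·3^t - 3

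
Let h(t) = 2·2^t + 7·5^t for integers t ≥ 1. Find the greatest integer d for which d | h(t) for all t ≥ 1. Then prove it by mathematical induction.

Computing the first values: h(1) = 39 and h(2) = 183; gcd(39, 183) = 3, so d ≤ 3.
We prove 3 | 2·2^t + 7·5^t for all t ≥ 1 by induction on t.
Base step (t = 1): h(1) = 39 = 3·(13), so 3 | h(1).
Inductive step: suppose the statement holds for some i ≥ 1, i.e. 3 | h(i). Then
h(i+1) − 5·h(i) = (2·2^(i+1) + 7·5^(i+1)) − 5·(2·2^i + 7·5^i) = (2)·2^i·(2 − 5) = (-6)·2^i. Since 3 | h(i) by the inductive hypothesis, 3 | 5·h(i); and 3 | -6 since -6 = 3·-2. Therefore 3 | h(i+1).
By the principle of mathematical induction, the result holds for all t ≥ 1.
Therefore the largest such d is 3.

d = 3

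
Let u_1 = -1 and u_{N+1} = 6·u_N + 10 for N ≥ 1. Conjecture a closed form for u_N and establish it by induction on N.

u_N = 6^(N - 1) - 2

Computing the first terms: u_1 = -1, u_2 = 4, u_3 = 34. This suggests u_N = 6^(N - 1) - 2.
When N = 1: the formula gives -1 = -1 = u_1.
For the inductive step, assume it holds for an arbitrary p ≥ 1, so u_p = 6^(p - 1) - 2.
Then u_{p+1} = 6·u_p + 10 = 6·(6^(p - 1) - 2) + 10 = 6^p - 2 = 6^((p+1) - 1) - 2,
which is the claimed formula at N = p+1.
Hence, by induction on N, the claim holds for every N ≥ 1.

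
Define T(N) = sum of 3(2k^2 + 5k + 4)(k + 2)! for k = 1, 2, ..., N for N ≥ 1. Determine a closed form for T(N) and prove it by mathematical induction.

We claim T(N) = (6N + 3)(N + 3)! - 18 for all N ≥ 1.
For the base case N = 1: T(1) = 198, and the closed form gives 198. They agree.
Inductive step: suppose the statement holds for some k ≥ 1, so T(k) = (6k + 3)(k + 3)! - 18.
Then T(k+1) = T(k) + (3(2k^2 + 9k + 11)(k + 3)!) = ((6k + 3)(k + 3)! - 18) + (3(2k^2 + 9k + 11)(k + 3)!).
Simplifying, T(k+1) = (6(k+1) + 3)((k+1) + 3)! - 18,
which is the closed form with N = k+1.
By induction, the statement is established for all N ≥ 1.

T(N) = (6N + 3)(N + 3)! - 18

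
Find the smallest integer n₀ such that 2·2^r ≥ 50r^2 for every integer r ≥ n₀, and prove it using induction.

At r = 11: 4096 < 6050, so the inequality fails and n₀ ≥ 12. We prove 2·2^r ≥ 50r^2 for all r ≥ 12.
For the base case r = 12: 2·2^r = 8192 and 50r^2 = 7200, so 8192 ≥ 7200.
Suppose the result is true for r = i, so 2·2^i ≥ 50i^2.
Then 2·2^(i + 1) = 2·(2·2^i) ≥ 2·(50i^2).
Also, for i ≥ 12 we have 2·(50i^2) ≥ 50(i+1)^2, since 2 ≥ (1 + 1/i)^2 for all i ≥ 12.
Combining, 2·2^(i + 1) ≥ 50(i+1)^2.
This completes the induction.
Hence the smallest such n₀ is 12.

n₀ = 12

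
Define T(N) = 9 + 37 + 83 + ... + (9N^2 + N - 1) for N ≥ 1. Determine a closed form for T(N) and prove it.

T(N) = N(3N^2 + 5N + 1)

We claim T(N) = N(3N^2 + 5N + 1) for all N ≥ 1.
Base case (N = 1): T(1) = 9, and the closed form gives 9. They agree.
Inductive step: assume the claim holds for N = i, so T(i) = i(3i^2 + 5i + 1).
Then T(i+1) = T(i) + (i + 9(i + 1)^2) = (i(3i^2 + 5i + 1)) + (i + 9(i + 1)^2).
Simplifying, T(i+1) = (i + 1)(3i^2 + 11i + 9) = (i+1)(3(i+1)^2 + 5(i+1) + 1),
which is the closed form with N = i+1.
By the principle of mathematical induction, the result holds for all N ≥ 1.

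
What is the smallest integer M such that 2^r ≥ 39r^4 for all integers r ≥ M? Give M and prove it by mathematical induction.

At r = 23: 8388608 < 10913799, so the inequality fails and M ≥ 24. We prove 2^r ≥ 39r^4 for all r ≥ 24.
When r = 24: 2^r = 16777216 and 39r^4 = 12939264, so 16777216 ≥ 12939264.
Suppose the result is true for r = p, so 2^p ≥ 39p^4.
Then 2^(p + 1) = 2·(2^p) ≥ 2·(39p^4).
Also, for p ≥ 24 we have 2·(39p^4) ≥ 39(p+1)^4, since 2 ≥ (1 + 1/p)^4 for all p ≥ 24.
Combining, 2^(p + 1) ≥ 39(p+1)^4.
By the principle of mathematical induction, the result holds for all r ≥ 24.
Hence the smallest such M is 24.

M = 24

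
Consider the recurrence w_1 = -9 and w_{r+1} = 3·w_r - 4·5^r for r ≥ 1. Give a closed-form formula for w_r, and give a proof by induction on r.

w_r = 3^(r - 1) - 2·5^r

Computing the first terms: w_1 = -9, w_2 = -47, w_3 = -241. This suggests w_r = 3^(r - 1) - 2·5^r.
When r = 1: the formula gives -9 = -9 = w_1.
Inductive step: suppose the statement holds for some p ≥ 1, so w_p = 3^(p - 1) - 2·5^p.
Then w_{p+1} = 3·w_p - 4·5^p = 3·(3^(p - 1) - 2·5^p) - 4·5^p = 3^p - 2·5^(p + 1) = 3^((p+1) - 1) - 2·5^(p+1),
which is the claimed formula at r = p+1.
Hence, by induction on r, the claim holds for every r ≥ 1.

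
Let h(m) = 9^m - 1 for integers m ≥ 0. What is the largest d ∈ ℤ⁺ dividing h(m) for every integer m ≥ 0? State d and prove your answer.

Computing the first values: h(0) = 0 and h(1) = 8; gcd(0, 8) = 8, so d ≤ 8.
We prove 8 | 9^m - 1 for all m ≥ 0 by induction on m.
When m = 0: h(0) = 0 = 8·(0), so 8 | h(0).
For the inductive step, assume it holds for an arbitrary r ≥ 0, i.e. 8 | h(r). Then
h(r+1) = 9^(r+1) - 1 = 9·(9^r - 1) + 8 = 9·h(r) + 8. The first term is divisible by 8 by the inductive hypothesis, and 8 is divisible by 8. Hence 8 | h(r+1).
This completes the induction.
Therefore the largest such d is 8.

d = 8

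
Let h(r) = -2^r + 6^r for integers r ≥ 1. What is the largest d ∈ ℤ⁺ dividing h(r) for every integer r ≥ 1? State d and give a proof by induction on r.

Computing the first values: h(1) = 4 and h(2) = 32; gcd(4, 32) = 4, so d ≤ 4.
We prove 4 | -2^r + 6^r for all r ≥ 1 by induction on r.
Base case (r = 1): h(1) = 4 = 4·(1), so 4 | h(1).
For the inductive step, assume it holds for an arbitrary k ≥ 1, i.e. 4 | h(k). Then
6^{k+1} − 2^{k+1} = 6·6^k − 2·2^k = 6·(6^k − 2^k) + (4)·2^k. The first term is divisible by 4 by the inductive hypothesis, and the second term (4)·2^k is divisible by 4 since 4 | 4. Hence 4 | h(k+1).
By the principle of mathematical induction, the result holds for all r ≥ 1.
Therefore the largest such d is 4.

d = 4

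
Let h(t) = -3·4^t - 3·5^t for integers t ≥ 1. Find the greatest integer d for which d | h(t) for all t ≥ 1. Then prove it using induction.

d = 3

Computing the first values: h(1) = -27 and h(2) = -123; gcd(-27, -123) = 3, so d ≤ 3.
We prove 3 | -3·4^t - 3·5^t for all t ≥ 1 by induction on t.
For the base case t = 1: h(1) = -27 = 3·(-9), so 3 | h(1).
Suppose the result is true for t = m, i.e. 3 | h(m). Then
h(m+1) − 5·h(m) = (-3·4^(m+1) - 3·5^(m+1)) − 5·(-3·4^m - 3·5^m) = (-3)·4^m·(4 − 5) = (3)·4^m. Since 3 | h(m) by the inductive hypothesis, 3 | 5·h(m); and 3 | 3 since 3 = 3·1. Therefore 3 | h(m+1).
By the principle of mathematical induction, the result holds for all t ≥ 1.
Therefore the largest such d is 3.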